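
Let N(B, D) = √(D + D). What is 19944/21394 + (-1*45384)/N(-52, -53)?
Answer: 9972/10697 + 22692*I*√106/53 ≈ 0.93222 + 4408.1*I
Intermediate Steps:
N(B, D) = √2*√D (N(B, D) = √(2*D) = √2*√D)
19944/21394 + (-1*45384)/N(-52, -53) = 19944/21394 + (-1*45384)/((√2*√(-53))) = 19944*(1/21394) - 45384*(-I*√106/106) = 9972/10697 - 45384*(-I*√106/106) = 9972/10697 - (-22692)*I*√106/53 = 9972/10697 + 22692*I*√106/53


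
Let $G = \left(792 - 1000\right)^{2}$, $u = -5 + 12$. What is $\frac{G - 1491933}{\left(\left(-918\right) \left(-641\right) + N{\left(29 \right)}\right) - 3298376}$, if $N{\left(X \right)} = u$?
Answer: $\frac{1448669}{2709931} \approx 0.53458$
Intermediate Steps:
$u = 7$
$N{\left(X \right)} = 7$
$G = 43264$ ($G = \left(-208\right)^{2} = 43264$)
$\frac{G - 1491933}{\left(\left(-918\right) \left(-641\right) + N{\left(29 \right)}\right) - 3298376} = \frac{43264 - 1491933}{\left(\left(-918\right) \left(-641\right) + 7\right) - 3298376} = - \frac{1448669}{\left(588438 + 7\right) - 3298376} = - \frac{1448669}{588445 - 3298376} = - \frac{1448669}{-2709931} = \left(-1448669\right) \left(- \frac{1}{2709931}\right) = \frac{1448669}{2709931}$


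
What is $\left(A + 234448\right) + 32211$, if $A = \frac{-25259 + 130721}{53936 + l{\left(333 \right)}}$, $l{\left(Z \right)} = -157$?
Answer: $\frac{14340759823}{53779} \approx 2.6666 \cdot 10^{5}$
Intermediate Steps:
$A = \frac{105462}{53779}$ ($A = \frac{-25259 + 130721}{53936 - 157} = \frac{105462}{53779} \approx 1.961$)
$\left(A + 234448\right) + 32211 = \left(\frac{105462}{53779} + 234448\right) + 32211 = \frac{12608484454}{53779} + 32211 = \frac{14340759823}{53779}$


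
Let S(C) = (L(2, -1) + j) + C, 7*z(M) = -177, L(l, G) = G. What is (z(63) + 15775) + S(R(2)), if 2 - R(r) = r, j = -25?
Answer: 110066/7 ≈ 15724.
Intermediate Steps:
z(M) = -177/7 (z(M) = (⅐)*(-177) = -177/7)
R(r) = 2 - r
S(C) = -26 + C (S(C) = (-1 - 25) + C = -26 + C)
(z(63) + 15775) + S(R(2)) = (-177/7 + 15775) + (-26 + (2 - 1*2)) = 110248/7 + (-26 + (2 - 2)) = 110248/7 + (-26 + 0) = 110248/7 - 26 = 110066/7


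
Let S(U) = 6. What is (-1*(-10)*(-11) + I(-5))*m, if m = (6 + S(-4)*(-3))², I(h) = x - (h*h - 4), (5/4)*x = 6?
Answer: -90864/5 ≈ -18173.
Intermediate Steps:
x = 24/5 (x = (⅘)*6 = 24/5 ≈ 4.8000)
I(h) = 44/5 - h² (I(h) = 24/5 - (h*h - 4) = 24/5 - (h² - 4) = 24/5 - (-4 + h²) = 24/5 + (4 - h²) = 44/5 - h²)
m = 144 (m = (6 + 6*(-3))² = (6 - 18)² = (-12)² = 144)
(-1*(-10)*(-11) + I(-5))*m = (-1*(-10)*(-11) + (44/5 - 1*(-5)²))*144 = (10*(-11) + (44/5 - 1*25))*144 = (-110 + (44/5 - 25))*144 = (-110 - 81/5)*144 = -631/5*144 = -90864/5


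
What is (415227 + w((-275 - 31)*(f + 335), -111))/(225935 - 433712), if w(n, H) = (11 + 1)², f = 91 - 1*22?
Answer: -138457/69259 ≈ -1.9991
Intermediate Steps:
f = 69 (f = 91 - 22 = 69)
w(n, H) = 144 (w(n, H) = 12² = 144)
(415227 + w((-275 - 31)*(f + 335), -111))/(225935 - 433712) = (415227 + 144)/(225935 - 433712) = 415371/(-207777) = 415371*(-1/207777) = -138457/69259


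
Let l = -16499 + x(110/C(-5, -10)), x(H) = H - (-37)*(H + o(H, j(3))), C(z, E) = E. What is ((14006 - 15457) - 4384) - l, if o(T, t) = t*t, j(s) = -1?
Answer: 11045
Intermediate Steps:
o(T, t) = t²
x(H) = 37 + 38*H (x(H) = H - (-37)*(H + (-1)²) = H - (-37)*(H + 1) = H - (-37)*(1 + H) = H - (-37 - 37*H) = H + (37 + 37*H) = 37 + 38*H)
l = -16880 (l = -16499 + (37 + 38*(110/(-10))) = -16499 + (37 + 38*(110*(-⅒))) = -16499 + (37 + 38*(-11)) = -16499 + (37 - 418) = -16499 - 381 = -16880)
((14006 - 15457) - 4384) - l = ((14006 - 15457) - 4384) - 1*(-16880) = (-1451 - 4384) + 16880 = -5835 + 16880 = 11045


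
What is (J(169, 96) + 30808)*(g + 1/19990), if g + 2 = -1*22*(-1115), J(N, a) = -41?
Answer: 15085513021007/19990 ≈ 7.5465e+8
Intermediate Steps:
g = 24528 (g = -2 - 1*22*(-1115) = -2 - 22*(-1115) = -2 + 24530 = 24528)
(J(169, 96) + 30808)*(g + 1/19990) = (-41 + 30808)*(24528 + 1/19990) = 30767*(24528 + 1/19990) = 30767*(490314721/19990) = 15085513021007/19990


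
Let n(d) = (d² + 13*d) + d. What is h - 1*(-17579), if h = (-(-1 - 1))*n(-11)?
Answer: 17513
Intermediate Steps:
n(d) = d² + 14*d
h = -66 (h = (-(-1 - 1))*(-11*(14 - 11)) = (-1*(-2))*(-11*3) = 2*(-33) = -66)
h - 1*(-17579) = -66 - 1*(-17579) = -66 + 17579 = 17513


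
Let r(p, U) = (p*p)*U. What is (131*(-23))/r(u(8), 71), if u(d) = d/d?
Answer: -3013/71 ≈ -42.437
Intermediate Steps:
u(d) = 1
r(p, U) = U*p**2 (r(p, U) = p**2*U = U*p**2)
(131*(-23))/r(u(8), 71) = (131*(-23))/((71*1**2)) = -3013/(71*1) = -3013/71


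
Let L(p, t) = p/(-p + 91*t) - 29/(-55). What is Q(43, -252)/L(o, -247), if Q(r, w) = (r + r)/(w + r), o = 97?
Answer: -9706820/12336909 ≈ -0.78681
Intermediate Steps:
Q(r, w) = 2*r/(r + w) (Q(r, w) = (2*r)/(r + w) = 2*r/(r + w))
L(p, t) = 29/55 + p/(-p + 91*t) (L(p, t) = p/(-p + 91*t) - 29*(-1/55) = p/(-p + 91*t) + 29/55 = 29/55 + p/(-p + 91*t))
Q(43, -252)/L(o, -247) = (2*43/(43 - 252))/((13*(-203*(-247) - 2*97)/(55*(97 - 91*(-247))))) = (2*43/(-209))/((13*(50141 - 194)/(55*(97 + 22477)))) = (2*43*(-1/209))/(((13/55)*49947/22574)) = -86/(209*((13/55)*(1/22574)*49947)) = -86/(209*649311/1241570) = -86/209*1241570/649311 = -9706820/12336909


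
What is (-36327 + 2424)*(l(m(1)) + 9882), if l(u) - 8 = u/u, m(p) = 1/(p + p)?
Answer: -335334573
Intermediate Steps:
m(p) = 1/(2*p)
l(u) = 9 (l(u) = 8 + u/u = 8 + 1 = 9)
(-36327 + 2424)*(l(m(1)) + 9882) = (-36327 + 2424)*(9 + 9882) = -33903*9891 = -335334573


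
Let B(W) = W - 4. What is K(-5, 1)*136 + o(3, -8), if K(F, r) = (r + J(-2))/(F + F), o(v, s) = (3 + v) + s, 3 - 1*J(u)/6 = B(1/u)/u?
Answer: -384/5 ≈ -76.800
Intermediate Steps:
B(W) = -4 + W
J(u) = 18 - 6*(-4 + 1/u)/u
o(v, s) = 3 + s + v
K(F, r) = (9/2 + r)/(2*F) (K(F, r) = (r + (18 - 6/(-2)² + 24/(-2)))/(F + F) = (r + (18 - 6*¼ + 24*(-½)))/((2*F)) = (r + (18 - 3/2 - 12))*(1/(2*F)) = (r + 9/2)*(1/(2*F)) = (9/2 + r)*(1/(2*F)) = (9/2 + r)/(2*F))
K(-5, 1)*136 + o(3, -8) = ((¼)*(9 + 2*1)/(-5))*136 + (3 - 8 + 3) = ((¼)*(-⅕)*(9 + 2))*136 - 2 = ((¼)*(-⅕)*11)*136 - 2 = -11/20*136 - 2 = -374/5 - 2 = -384/5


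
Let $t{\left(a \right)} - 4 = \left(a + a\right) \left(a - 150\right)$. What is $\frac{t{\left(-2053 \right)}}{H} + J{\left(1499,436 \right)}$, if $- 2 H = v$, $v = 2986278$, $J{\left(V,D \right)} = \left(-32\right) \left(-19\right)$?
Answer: $\frac{299594330}{497713} \approx 601.94$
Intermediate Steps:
$J{\left(V,D \right)} = 608$
$t{\left(a \right)} = 4 + 2 a \left(-150 + a\right)$ ($t{\left(a \right)} = 4 + \left(a + a\right) \left(a - 150\right) = 4 + 2 a \left(-150 + a\right)$)
$H = -1493139$ ($H = \left(- \frac{1}{2}\right) 2986278 = -1493139$)
$\frac{t{\left(-2053 \right)}}{H} + J{\left(1499,436 \right)} = \frac{4 - -615900 + 2 \left(-2053\right)^{2}}{-1493139} + 608 = \left(4 + 615900 + 2 \cdot 4214809\right) \left(- \frac{1}{1493139}\right) + 608 = \left(4 + 615900 + 8429618\right) \left(- \frac{1}{1493139}\right) + 608 = 9045522 \left(- \frac{1}{1493139}\right) + 608 = - \frac{3015174}{497713} + 608 = \frac{299594330}{497713}$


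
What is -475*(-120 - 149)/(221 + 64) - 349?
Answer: 298/3 ≈ 99.333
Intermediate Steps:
-475*(-120 - 149)/(221 + 64) - 349 = -(-127775)/285 - 349 = -475*(-269/285) - 349 = 1345/3 - 349 = 298/3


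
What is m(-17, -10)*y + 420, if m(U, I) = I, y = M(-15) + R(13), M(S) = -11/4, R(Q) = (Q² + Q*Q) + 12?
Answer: -6105/2 ≈ -3052.5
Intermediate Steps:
R(Q) = 12 + 2*Q² (R(Q) = (Q² + Q²) + 12 = 2*Q² + 12 = 12 + 2*Q²)
M(S) = -11/4 (M(S) = -11*¼ = -11/4)
y = 1389/4 (y = -11/4 + (12 + 2*13²) = -11/4 + (12 + 2*169) = -11/4 + (12 + 338) = -11/4 + 350 = 1389/4 ≈ 347.25)
m(-17, -10)*y + 420 = -10*1389/4 + 420 = -6945/2 + 420 = -6105/2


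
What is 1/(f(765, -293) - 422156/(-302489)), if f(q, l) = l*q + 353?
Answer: -302489/67694196132 ≈ -4.4685e-6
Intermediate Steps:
f(q, l) = 353 + l*q
1/(f(765, -293) - 422156/(-302489)) = 1/((353 - 293*765) - 422156/(-302489)) = 1/((353 - 224145) - 422156*(-1/302489)) = 1/(-223792 + 422156/302489) = 1/(-67694196132/302489) = -302489/67694196132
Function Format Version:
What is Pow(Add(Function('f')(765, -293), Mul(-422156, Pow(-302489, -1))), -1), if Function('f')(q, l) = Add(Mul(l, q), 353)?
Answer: Rational(-302489, 67694196132) ≈ -4.4685e-6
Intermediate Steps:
Function('f')(q, l) = Add(353, Mul(l, q))
Pow(Add(Function('f')(765, -293), Mul(-422156, Pow(-302489, -1))), -1) = Pow(Add(Add(353, Mul(-293, 765)), Mul(-422156, Pow(-302489, -1))), -1) = Pow(Add(Add(353, -224145), Mul(-422156, Rational(-1, 302489))), -1) = Pow(Add(-223792, Rational(422156, 302489)), -1) = Pow(Rational(-67694196132, 302489), -1) = Rational(-302489, 67694196132)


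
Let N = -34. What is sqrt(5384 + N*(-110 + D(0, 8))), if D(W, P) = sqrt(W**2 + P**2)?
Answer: 2*sqrt(2213) ≈ 94.085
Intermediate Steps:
D(W, P) = sqrt(P**2 + W**2)
sqrt(5384 + N*(-110 + D(0, 8))) = sqrt(5384 - 34*(-110 + sqrt(8**2 + 0**2))) = sqrt(5384 - 34*(-110 + sqrt(64 + 0))) = sqrt(5384 - 34*(-110 + sqrt(64))) = sqrt(5384 - 34*(-110 + 8)) = sqrt(5384 - 34*(-102)) = sqrt(5384 + 3468) = sqrt(8852) = 2*sqrt(2213)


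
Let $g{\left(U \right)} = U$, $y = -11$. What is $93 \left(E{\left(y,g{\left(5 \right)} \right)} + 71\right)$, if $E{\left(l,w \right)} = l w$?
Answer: $1488$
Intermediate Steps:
$93 \left(E{\left(y,g{\left(5 \right)} \right)} + 71\right) = 93 \left(\left(-11\right) 5 + 71\right) = 93 \left(-55 + 71\right) = 93 \cdot 16 = 1488$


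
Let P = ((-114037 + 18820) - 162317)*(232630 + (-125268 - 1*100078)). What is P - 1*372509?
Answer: -1876250165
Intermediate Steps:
P = -1875877656 (P = (-95217 - 162317)*(232630 + (-125268 - 100078)) = -257534*(232630 - 225346) = -257534*7284 = -1875877656)
P - 1*372509 = -1875877656 - 1*372509 = -1875877656 - 372509 = -1876250165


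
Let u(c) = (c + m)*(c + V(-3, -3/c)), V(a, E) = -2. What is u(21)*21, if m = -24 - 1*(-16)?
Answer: 5187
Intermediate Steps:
m = -8 (m = -24 + 16 = -8)
u(c) = (-8 + c)*(-2 + c) (u(c) = (c - 8)*(c - 2) = (-8 + c)*(-2 + c))
u(21)*21 = (16 + 21² - 10*21)*21 = (16 + 441 - 210)*21 = 247*21 = 5187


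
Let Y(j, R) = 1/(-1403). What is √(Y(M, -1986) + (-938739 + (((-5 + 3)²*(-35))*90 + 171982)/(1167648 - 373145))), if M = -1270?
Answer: 2*I*√291602472557657417829043/1114687709 ≈ 968.89*I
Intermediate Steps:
Y(j, R) = -1/1403
√(Y(M, -1986) + (-938739 + (((-5 + 3)²*(-35))*90 + 171982)/(1167648 - 373145))) = √(-1/1403 + (-938739 + (((-5 + 3)²*(-35))*90 + 171982)/(1167648 - 373145))) = √(-1/1403 + (-938739 + (((-2)²*(-35))*90 + 171982)/794503)) = √(-1/1403 + (-938739 + ((4*(-35))*90 + 171982)*(1/794503))) = √(-1/1403 + (-938739 + (-140*90 + 171982)*(1/794503))) = √(-1/1403 + (-938739 + (-12600 + 171982)*(1/794503))) = √(-1/1403 + (-938739 + 159382*(1/794503))) = √(-1/1403 + (-938739 + 159382/794503)) = √(-1/1403 - 745830792335/794503) = √(-1046400602440508/1114687709) = 2*I*√291602472557657417829043/1114687709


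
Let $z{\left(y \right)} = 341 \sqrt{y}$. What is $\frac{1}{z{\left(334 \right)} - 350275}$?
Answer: $- \frac{350275}{122653737771} - \frac{341 \sqrt{334}}{122653737771} \approx -2.9066 \cdot 10^{-6}$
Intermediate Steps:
$\frac{1}{z{\left(334 \right)} - 350275} = \frac{1}{341 \sqrt{334} - 350275} = \frac{1}{-350275 + 341 \sqrt{334}}$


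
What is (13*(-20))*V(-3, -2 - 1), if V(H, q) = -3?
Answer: 780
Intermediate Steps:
(13*(-20))*V(-3, -2 - 1) = (13*(-20))*(-3) = -260*(-3) = 780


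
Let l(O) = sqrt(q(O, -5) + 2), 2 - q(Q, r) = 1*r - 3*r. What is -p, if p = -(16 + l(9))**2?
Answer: (16 + I*sqrt(6))**2 ≈ 250.0 + 78.384*I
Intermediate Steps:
q(Q, r) = 2 + 2*r (q(Q, r) = 2 - (1*r - 3*r) = 2 - (r - 3*r) = 2 - (-2)*r = 2 + 2*r)
l(O) = I*sqrt(6) (l(O) = sqrt((2 + 2*(-5)) + 2) = sqrt((2 - 10) + 2) = sqrt(-8 + 2) = sqrt(-6) = I*sqrt(6))
p = -(16 + I*sqrt(6))**2 ≈ -250.0 - 78.384*I
-p = -(-1)*(16 + I*sqrt(6))**2 = (16 + I*sqrt(6))**2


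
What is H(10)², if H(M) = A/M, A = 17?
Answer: 289/100 ≈ 2.8900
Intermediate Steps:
H(M) = 17/M
H(10)² = (17/10)² = 289/100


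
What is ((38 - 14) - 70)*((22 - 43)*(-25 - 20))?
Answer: -43470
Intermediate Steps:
((38 - 14) - 70)*((22 - 43)*(-25 - 20)) = (24 - 70)*(-21*(-45)) = -46*945 = -43470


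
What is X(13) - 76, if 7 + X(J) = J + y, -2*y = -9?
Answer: -131/2 ≈ -65.500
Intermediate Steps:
y = 9/2 (y = -1/2*(-9) = 9/2 ≈ 4.5000)
X(J) = -5/2 + J (X(J) = -7 + (J + 9/2) = -7 + (9/2 + J) = -5/2 + J)
X(13) - 76 = (-5/2 + 13) - 76 = 21/2 - 76 = -131/2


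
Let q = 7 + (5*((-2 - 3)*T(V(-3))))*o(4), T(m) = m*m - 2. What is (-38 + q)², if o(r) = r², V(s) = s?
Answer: 8014561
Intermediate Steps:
T(m) = -2 + m² (T(m) = m² - 2 = -2 + m²)
q = -2793 (q = 7 + (5*((-2 - 3)*(-2 + (-3)²)))*4² = 7 + (5*(-5*(-2 + 9)))*16 = 7 + (5*(-5*7))*16 = 7 + (5*(-35))*16 = 7 - 175*16 = 7 - 2800 = -2793)
(-38 + q)² = (-38 - 2793)² = (-2831)² = 8014561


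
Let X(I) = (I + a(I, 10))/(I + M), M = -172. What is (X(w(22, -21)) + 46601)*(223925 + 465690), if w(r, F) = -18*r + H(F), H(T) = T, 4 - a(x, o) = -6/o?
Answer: 18928829331461/589 ≈ 3.2137e+10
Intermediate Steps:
a(x, o) = 4 + 6/o (a(x, o) = 4 - (-6)/o = 4 + 6/o)
w(r, F) = F - 18*r (w(r, F) = -18*r + F = F - 18*r)
X(I) = (23/5 + I)/(-172 + I) (X(I) = (I + (4 + 6/10))/(I - 172) = (I + (4 + 6*(⅒)))/(-172 + I) = (I + (4 + ⅗))/(-172 + I) = (I + 23/5)/(-172 + I) = (23/5 + I)/(-172 + I))
(X(w(22, -21)) + 46601)*(223925 + 465690) = ((23/5 + (-21 - 18*22))/(-172 + (-21 - 18*22)) + 46601)*(223925 + 465690) = ((23/5 + (-21 - 396))/(-172 + (-21 - 396)) + 46601)*689615 = ((23/5 - 417)/(-172 - 417) + 46601)*689615 = (-2062/5/(-589) + 46601)*689615 = (-1/589*(-2062/5) + 46601)*689615 = (2062/2945 + 46601)*689615 = (137242007/2945)*689615 = 18928829331461/589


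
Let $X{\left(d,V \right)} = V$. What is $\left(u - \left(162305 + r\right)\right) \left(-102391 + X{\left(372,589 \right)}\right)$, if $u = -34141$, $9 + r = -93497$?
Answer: $10479497880$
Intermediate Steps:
$r = -93506$ ($r = -9 - 93497 = -93506$)
$\left(u - \left(162305 + r\right)\right) \left(-102391 + X{\left(372,589 \right)}\right) = \left(-34141 - 68799\right) \left(-102391 + 589\right) = \left(-34141 + \left(-162305 + 93506\right)\right) \left(-101802\right) = \left(-34141 - 68799\right) \left(-101802\right) = \left(-102940\right) \left(-101802\right) = 10479497880$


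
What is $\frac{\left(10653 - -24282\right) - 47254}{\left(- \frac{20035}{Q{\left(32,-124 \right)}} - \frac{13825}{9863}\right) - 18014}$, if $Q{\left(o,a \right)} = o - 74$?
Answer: $\frac{729013782}{1037886127} \approx 0.7024$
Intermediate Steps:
$Q{\left(o,a \right)} = -74 + o$ ($Q{\left(o,a \right)} = o - 74 = -74 + o$)
$\frac{\left(10653 - -24282\right) - 47254}{\left(- \frac{20035}{Q{\left(32,-124 \right)}} - \frac{13825}{9863}\right) - 18014} = \frac{\left(10653 - -24282\right) - 47254}{\left(- \frac{20035}{-74 + 32} - \frac{13825}{9863}\right) - 18014} = \frac{\left(10653 + 24282\right) - 47254}{\left(- \frac{20035}{-42} - \frac{1975}{1409}\right) - 18014} = \frac{34935 - 47254}{\left(\left(-20035\right) \left(- \frac{1}{42}\right) - \frac{1975}{1409}\right) - 18014} = - \frac{12319}{\left(\frac{20035}{42} - \frac{1975}{1409}\right) - 18014} = - \frac{12319}{\frac{28146365}{59178} - 18014} = - \frac{12319}{- \frac{1037886127}{59178}} = \left(-12319\right) \left(- \frac{59178}{1037886127}\right) = \frac{729013782}{1037886127}$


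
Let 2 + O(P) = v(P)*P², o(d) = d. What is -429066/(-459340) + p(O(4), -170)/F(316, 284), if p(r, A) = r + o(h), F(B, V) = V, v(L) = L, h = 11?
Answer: 38846641/32613140 ≈ 1.1911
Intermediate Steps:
O(P) = -2 + P³ (O(P) = -2 + P*P² = -2 + P³)
p(r, A) = 11 + r (p(r, A) = r + 11 = 11 + r)
-429066/(-459340) + p(O(4), -170)/F(316, 284) = -429066/(-459340) + (11 + (-2 + 4³))/284 = -429066*(-1/459340) + (11 + (-2 + 64))*(1/284) = 214533/229670 + (11 + 62)*(1/284) = 214533/229670 + 73*(1/284) = 214533/229670 + 73/284 = 38846641/32613140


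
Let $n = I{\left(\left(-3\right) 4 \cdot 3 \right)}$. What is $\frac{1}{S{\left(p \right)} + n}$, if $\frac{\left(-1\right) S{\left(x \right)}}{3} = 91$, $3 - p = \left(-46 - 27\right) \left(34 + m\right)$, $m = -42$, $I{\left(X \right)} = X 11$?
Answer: $- \frac{1}{669} \approx -0.0014948$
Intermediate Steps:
$I{\left(X \right)} = 11 X$
$n = -396$ ($n = 11 \left(-3\right) 4 \cdot 3 = 11 \left(\left(-12\right) 3\right) = 11 \left(-36\right) = -396$)
$p = -581$ ($p = 3 - \left(-46 - 27\right) \left(34 - 42\right) = 3 - \left(-73\right) \left(-8\right) = 3 - 584 = -581$)
$S{\left(x \right)} = -273$ ($S{\left(x \right)} = \left(-3\right) 91 = -273$)
$\frac{1}{S{\left(p \right)} + n} = \frac{1}{-273 - 396} = \frac{1}{-669} = - \frac{1}{669}$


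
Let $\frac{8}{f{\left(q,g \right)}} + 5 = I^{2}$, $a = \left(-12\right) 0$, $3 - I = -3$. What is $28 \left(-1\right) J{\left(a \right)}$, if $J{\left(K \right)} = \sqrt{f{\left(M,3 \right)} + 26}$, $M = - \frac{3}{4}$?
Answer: $- \frac{28 \sqrt{25234}}{31} \approx -143.48$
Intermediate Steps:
$I = 6$ ($I = 3 - -3 = 3 + 3 = 6$)
$a = 0$
$M = - \frac{3}{4}$ ($M = \left(-3\right) \frac{1}{4} = - \frac{3}{4} \approx -0.75$)
$f{\left(q,g \right)} = \frac{8}{31}$ ($f{\left(q,g \right)} = \frac{8}{-5 + 6^{2}} = \frac{8}{-5 + 36} = \frac{8}{31}$)
$J{\left(K \right)} = \frac{\sqrt{25234}}{31}$ ($J{\left(K \right)} = \sqrt{\frac{8}{31} + 26} = \sqrt{\frac{814}{31}} = \frac{\sqrt{25234}}{31}$)
$28 \left(-1\right) J{\left(a \right)} = 28 \left(-1\right) \frac{\sqrt{25234}}{31} = - 28 \frac{\sqrt{25234}}{31} = - \frac{28 \sqrt{25234}}{31}$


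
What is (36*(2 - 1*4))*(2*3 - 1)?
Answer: -360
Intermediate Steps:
(36*(2 - 1*4))*(2*3 - 1) = (36*(2 - 4))*(6 - 1) = (36*(-2))*5 = -72*5 = -360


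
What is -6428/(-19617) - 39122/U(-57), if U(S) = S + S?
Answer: 128031511/372723 ≈ 343.50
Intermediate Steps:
U(S) = 2*S
-6428/(-19617) - 39122/U(-57) = -6428/(-19617) - 39122/(2*(-57)) = -6428*(-1/19617) - 39122/(-114) = 6428/19617 - 39122*(-1/114) = 6428/19617 + 19561/57 = 128031511/372723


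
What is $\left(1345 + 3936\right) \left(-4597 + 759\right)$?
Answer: $-20268478$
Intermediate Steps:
$\left(1345 + 3936\right) \left(-4597 + 759\right) = 5281 \left(-3838\right) = -20268478$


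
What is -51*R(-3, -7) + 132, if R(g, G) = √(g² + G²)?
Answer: 132 - 51*√58 ≈ -256.40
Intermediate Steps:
R(g, G) = √(G² + g²)
-51*R(-3, -7) + 132 = -51*√((-7)² + (-3)²) + 132 = -51*√(49 + 9) + 132 = -51*√58 + 132 = 132 - 51*√58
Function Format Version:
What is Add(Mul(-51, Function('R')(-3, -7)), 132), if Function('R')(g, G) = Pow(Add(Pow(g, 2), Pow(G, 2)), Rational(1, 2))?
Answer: Add(132, Mul(-51, Pow(58, Rational(1, 2)))) ≈ -256.40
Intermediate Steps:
Function('R')(g, G) = Pow(Add(Pow(G, 2), Pow(g, 2)), Rational(1, 2))
Add(Mul(-51, Function('R')(-3, -7)), 132) = Add(Mul(-51, Pow(Add(Pow(-7, 2), Pow(-3, 2)), Rational(1, 2))), 132) = Add(Mul(-51, Pow(Add(49, 9), Rational(1, 2))), 132) = Add(Mul(-51, Pow(58, Rational(1, 2))), 132) = Add(132, Mul(-51, Pow(58, Rational(1, 2))))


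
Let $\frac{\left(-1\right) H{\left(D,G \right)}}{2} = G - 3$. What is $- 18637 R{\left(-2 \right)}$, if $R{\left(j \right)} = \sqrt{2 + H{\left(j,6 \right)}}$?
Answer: $- 37274 i \approx - 37274.0 i$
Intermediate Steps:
$H{\left(D,G \right)} = 6 - 2 G$ ($H{\left(D,G \right)} = - 2 \left(G - 3\right) = - 2 \left(-3 + G\right) = 6 - 2 G$)
$R{\left(j \right)} = 2 i$ ($R{\left(j \right)} = \sqrt{2 + \left(6 - 12\right)} = \sqrt{2 - 6} = \sqrt{-4} = 2 i$)
$- 18637 R{\left(-2 \right)} = - 18637 \cdot 2 i = - 37274 i$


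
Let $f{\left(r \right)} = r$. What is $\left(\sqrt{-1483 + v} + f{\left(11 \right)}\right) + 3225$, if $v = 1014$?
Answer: $3236 + i \sqrt{469} \approx 3236.0 + 21.656 i$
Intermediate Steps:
$\left(\sqrt{-1483 + v} + f{\left(11 \right)}\right) + 3225 = \left(\sqrt{-1483 + 1014} + 11\right) + 3225 = \left(\sqrt{-469} + 11\right) + 3225 = \left(i \sqrt{469} + 11\right) + 3225 = \left(11 + i \sqrt{469}\right) + 3225 = 3236 + i \sqrt{469}$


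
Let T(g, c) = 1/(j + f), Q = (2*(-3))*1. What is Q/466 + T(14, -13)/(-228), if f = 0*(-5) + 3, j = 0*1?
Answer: -2285/159372 ≈ -0.014338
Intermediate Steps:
j = 0
f = 3 (f = 0 + 3 = 3)
Q = -6 (Q = -6*1 = -6)
T(g, c) = ⅓ (T(g, c) = 1/(0 + 3) = 1/3 = ⅓)
Q/466 + T(14, -13)/(-228) = -6/466 + (⅓)/(-228) = -6*1/466 + (⅓)*(-1/228) = -3/233 - 1/684 = -2285/159372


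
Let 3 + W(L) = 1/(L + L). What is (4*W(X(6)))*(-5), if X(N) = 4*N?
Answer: 715/12 ≈ 59.583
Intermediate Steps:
W(L) = -3 + 1/(2*L) (W(L) = -3 + 1/(L + L) = -3 + 1/(2*L))
(4*W(X(6)))*(-5) = (4*(-3 + 1/(2*((4*6)))))*(-5) = (4*(-3 + (1/2)/24))*(-5) = (4*(-3 + (1/2)*(1/24)))*(-5) = (4*(-3 + 1/48))*(-5) = (4*(-143/48))*(-5) = -143/12*(-5) = 715/12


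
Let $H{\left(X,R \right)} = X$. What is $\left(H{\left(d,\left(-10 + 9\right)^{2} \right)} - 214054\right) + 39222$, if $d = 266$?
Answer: $-174566$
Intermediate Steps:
$\left(H{\left(d,\left(-10 + 9\right)^{2} \right)} - 214054\right) + 39222 = \left(266 - 214054\right) + 39222 = -213788 + 39222 = -174566$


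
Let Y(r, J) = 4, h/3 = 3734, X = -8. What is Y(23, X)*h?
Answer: 44808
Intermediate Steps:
h = 11202 (h = 3*3734 = 11202)
Y(23, X)*h = 4*11202 = 44808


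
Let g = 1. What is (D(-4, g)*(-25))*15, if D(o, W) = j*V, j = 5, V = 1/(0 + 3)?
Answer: -625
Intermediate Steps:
V = 1/3 ≈ 0.33333
D(o, W) = 5/3 (D(o, W) = 5*(1/3) = 5/3)
(D(-4, g)*(-25))*15 = ((5/3)*(-25))*15 = -125/3*15 = -625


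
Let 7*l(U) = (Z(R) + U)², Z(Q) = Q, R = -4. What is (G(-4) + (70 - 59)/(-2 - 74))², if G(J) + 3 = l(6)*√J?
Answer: 2429265/283024 - 956*I/133 ≈ 8.5833 - 7.188*I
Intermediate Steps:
l(U) = (-4 + U)²/7
G(J) = -3 + 4*√J/7 (G(J) = -3 + ((-4 + 6)²/7)*√J = -3 + ((⅐)*2²)*√J = -3 + ((⅐)*4)*√J = -3 + 4*√J/7)
(G(-4) + (70 - 59)/(-2 - 74))² = ((-3 + 4*√(-4)/7) + (70 - 59)/(-2 - 74))² = ((-3 + 4*(2*I)/7) + 11/(-76))² = ((-3 + 8*I/7) + 11*(-1/76))² = ((-3 + 8*I/7) - 11/76)² = (-239/76 + 8*I/7)²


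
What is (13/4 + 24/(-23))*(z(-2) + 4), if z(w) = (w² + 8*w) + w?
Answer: -1015/46 ≈ -22.065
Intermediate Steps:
z(w) = w² + 9*w
(13/4 + 24/(-23))*(z(-2) + 4) = (13/4 + 24/(-23))*(-2*(9 - 2) + 4) = (13*(¼) + 24*(-1/23))*(-2*7 + 4) = (13/4 - 24/23)*(-14 + 4) = (203/92)*(-10) = -1015/46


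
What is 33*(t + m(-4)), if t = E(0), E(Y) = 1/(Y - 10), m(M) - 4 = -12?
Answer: -2673/10 ≈ -267.30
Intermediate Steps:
m(M) = -8 (m(M) = 4 - 12 = -8)
E(Y) = 1/(-10 + Y)
t = -1/10 (t = 1/(-10 + 0) = 1/(-10) = -1/10 ≈ -0.10000)
33*(t + m(-4)) = 33*(-1/10 - 8) = 33*(-81/10) = -2673/10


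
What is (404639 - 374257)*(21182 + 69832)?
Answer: 2765187348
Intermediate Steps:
(404639 - 374257)*(21182 + 69832) = 30382*91014 = 2765187348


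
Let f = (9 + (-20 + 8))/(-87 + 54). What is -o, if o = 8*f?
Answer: -8/11 ≈ -0.72727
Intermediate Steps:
f = 1/11 (f = (9 - 12)/(-33) = -3*(-1/33) = 1/11 ≈ 0.090909)
o = 8/11 (o = 8*(1/11) = 8/11 ≈ 0.72727)
-o = -1*8/11 = -8/11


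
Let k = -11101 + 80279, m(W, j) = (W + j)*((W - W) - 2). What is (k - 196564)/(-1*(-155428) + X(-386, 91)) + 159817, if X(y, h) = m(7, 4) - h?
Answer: 24821849969/155315 ≈ 1.5982e+5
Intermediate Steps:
m(W, j) = -2*W - 2*j (m(W, j) = (W + j)*(0 - 2) = (W + j)*(-2) = -2*W - 2*j)
k = 69178
X(y, h) = -22 - h (X(y, h) = (-2*7 - 2*4) - h = (-14 - 8) - h = -22 - h)
(k - 196564)/(-1*(-155428) + X(-386, 91)) + 159817 = (69178 - 196564)/(-1*(-155428) + (-22 - 1*91)) + 159817 = -127386/(155428 + (-22 - 91)) + 159817 = -127386/(155428 - 113) + 159817 = -127386/155315 + 159817 = 24821849969/155315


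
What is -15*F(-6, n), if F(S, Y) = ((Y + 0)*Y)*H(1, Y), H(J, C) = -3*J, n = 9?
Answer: 3645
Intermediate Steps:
F(S, Y) = -3*Y**2 (F(S, Y) = ((Y + 0)*Y)*(-3*1) = (Y*Y)*(-3) = Y**2*(-3) = -3*Y**2)
-15*F(-6, n) = -(-45)*9**2 = -(-45)*81 = -15*(-243) = 3645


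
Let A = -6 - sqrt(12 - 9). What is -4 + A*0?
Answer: -4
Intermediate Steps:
A = -6 - sqrt(3) ≈ -7.7320
-4 + A*0 = -4 + (-6 - sqrt(3))*0 = -4 + 0 = -4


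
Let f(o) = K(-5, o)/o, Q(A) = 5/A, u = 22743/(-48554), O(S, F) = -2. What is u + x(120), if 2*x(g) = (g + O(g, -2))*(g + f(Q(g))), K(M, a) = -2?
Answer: 206234649/48554 ≈ 4247.5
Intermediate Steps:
u = -22743/48554 (u = 22743*(-1/48554) = -22743/48554 ≈ -0.46841)
f(o) = -2/o
x(g) = 3*g*(-2 + g)/10 (x(g) = ((g - 2)*(g - 2*g/5))/2 = ((-2 + g)*(g - 2*g/5))/2 = ((-2 + g)*(3*g/5))/2 = (3*g*(-2 + g)/5)/2 = 3*g*(-2 + g)/10)
u + x(120) = -22743/48554 + (3/10)*120*(-2 + 120) = -22743/48554 + (3/10)*120*118 = -22743/48554 + 4248 = 206234649/48554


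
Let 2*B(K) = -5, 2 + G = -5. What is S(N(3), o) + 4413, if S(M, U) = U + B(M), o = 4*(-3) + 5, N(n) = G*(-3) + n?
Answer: 8807/2 ≈ 4403.5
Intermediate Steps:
G = -7 (G = -2 - 5 = -7)
B(K) = -5/2 (B(K) = (½)*(-5) = -5/2)
N(n) = 21 + n (N(n) = -7*(-3) + n = 21 + n)
o = -7 (o = -12 + 5 = -7)
S(M, U) = -5/2 + U (S(M, U) = U - 5/2 = -5/2 + U)
S(N(3), o) + 4413 = (-5/2 - 7) + 4413 = -19/2 + 4413 = 8807/2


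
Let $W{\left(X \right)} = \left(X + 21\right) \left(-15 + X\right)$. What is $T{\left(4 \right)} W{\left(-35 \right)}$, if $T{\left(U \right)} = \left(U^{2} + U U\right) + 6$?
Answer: $26600$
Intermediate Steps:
$T{\left(U \right)} = 6 + 2 U^{2}$ ($T{\left(U \right)} = \left(U^{2} + U^{2}\right) + 6 = 2 U^{2} + 6 = 6 + 2 U^{2}$)
$W{\left(X \right)} = \left(-15 + X\right) \left(21 + X\right)$ ($W{\left(X \right)} = \left(21 + X\right) \left(-15 + X\right) = \left(-15 + X\right) \left(21 + X\right)$)
$T{\left(4 \right)} W{\left(-35 \right)} = \left(6 + 2 \cdot 4^{2}\right) \left(-315 + \left(-35\right)^{2} + 6 \left(-35\right)\right) = \left(6 + 2 \cdot 16\right) \left(-315 + 1225 - 210\right) = \left(6 + 32\right) 700 = 38 \cdot 700 = 26600$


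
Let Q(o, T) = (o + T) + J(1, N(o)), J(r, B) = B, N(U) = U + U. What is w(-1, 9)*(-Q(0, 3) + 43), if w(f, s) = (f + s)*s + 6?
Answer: 3120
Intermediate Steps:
N(U) = 2*U
Q(o, T) = T + 3*o (Q(o, T) = (o + T) + 2*o = (T + o) + 2*o = T + 3*o)
w(f, s) = 6 + s*(f + s) (w(f, s) = s*(f + s) + 6 = 6 + s*(f + s))
w(-1, 9)*(-Q(0, 3) + 43) = (6 + 9² - 1*9)*(-(3 + 3*0) + 43) = (6 + 81 - 9)*(-(3 + 0) + 43) = 78*(-1*3 + 43) = 78*(-3 + 43) = 78*40 = 3120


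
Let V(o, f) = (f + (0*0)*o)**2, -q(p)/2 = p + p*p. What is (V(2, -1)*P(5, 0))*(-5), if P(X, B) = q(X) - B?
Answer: 300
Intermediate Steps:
q(p) = -2*p - 2*p**2 (q(p) = -2*(p + p*p) = -2*(p + p**2) = -2*p - 2*p**2)
P(X, B) = -B - 2*X*(1 + X) (P(X, B) = -2*X*(1 + X) - B = -B - 2*X*(1 + X))
V(o, f) = f**2 (V(o, f) = (f + 0*o)**2 = (f + 0)**2 = f**2)
(V(2, -1)*P(5, 0))*(-5) = ((-1)**2*(-1*0 - 2*5*(1 + 5)))*(-5) = (1*(0 - 2*5*6))*(-5) = (1*(0 - 60))*(-5) = (1*(-60))*(-5) = -60*(-5) = 300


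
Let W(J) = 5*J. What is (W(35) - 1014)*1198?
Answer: -1005122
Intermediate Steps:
(W(35) - 1014)*1198 = (5*35 - 1014)*1198 = (175 - 1014)*1198 = -839*1198 = -1005122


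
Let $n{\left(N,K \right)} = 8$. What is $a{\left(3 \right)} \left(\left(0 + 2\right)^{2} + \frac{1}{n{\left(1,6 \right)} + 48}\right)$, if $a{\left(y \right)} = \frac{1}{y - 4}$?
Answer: $- \frac{225}{56} \approx -4.0179$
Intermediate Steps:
$a{\left(y \right)} = \frac{1}{-4 + y}$
$a{\left(3 \right)} \left(\left(0 + 2\right)^{2} + \frac{1}{n{\left(1,6 \right)} + 48}\right) = \frac{\left(0 + 2\right)^{2} + \frac{1}{8 + 48}}{-4 + 3} = \frac{2^{2} + \frac{1}{56}}{-1} = - (4 + \frac{1}{56}) = \left(-1\right) \frac{225}{56} = - \frac{225}{56}$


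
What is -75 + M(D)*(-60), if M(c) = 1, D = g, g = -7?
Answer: -135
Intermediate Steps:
D = -7
-75 + M(D)*(-60) = -75 + 1*(-60) = -75 - 60 = -135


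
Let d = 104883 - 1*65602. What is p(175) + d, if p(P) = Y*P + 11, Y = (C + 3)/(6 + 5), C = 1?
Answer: 432912/11 ≈ 39356.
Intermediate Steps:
d = 39281 (d = 104883 - 65602 = 39281)
Y = 4/11 (Y = (1 + 3)/(6 + 5) = 4/11 ≈ 0.36364)
p(P) = 11 + 4*P/11 (p(P) = 4*P/11 + 11 = 11 + 4*P/11)
p(175) + d = (11 + (4/11)*175) + 39281 = (11 + 700/11) + 39281 = 821/11 + 39281 = 432912/11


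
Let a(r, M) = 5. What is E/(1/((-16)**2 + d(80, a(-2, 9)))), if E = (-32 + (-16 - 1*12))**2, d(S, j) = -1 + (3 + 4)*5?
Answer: 1044000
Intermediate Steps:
d(S, j) = 34 (d(S, j) = -1 + 7*5 = -1 + 35 = 34)
E = 3600 (E = (-32 + (-16 - 12))**2 = (-32 - 28)**2 = (-60)**2 = 3600)
E/(1/((-16)**2 + d(80, a(-2, 9)))) = 3600/(1/((-16)**2 + 34)) = 3600/(1/(256 + 34)) = 3600/(1/290) = 3600*290 = 1044000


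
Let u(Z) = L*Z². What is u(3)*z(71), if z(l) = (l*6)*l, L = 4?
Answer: 1088856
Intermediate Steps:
u(Z) = 4*Z²
z(l) = 6*l² (z(l) = (6*l)*l = 6*l²)
u(3)*z(71) = (4*3²)*(6*71²) = (4*9)*(6*5041) = 36*30246 = 1088856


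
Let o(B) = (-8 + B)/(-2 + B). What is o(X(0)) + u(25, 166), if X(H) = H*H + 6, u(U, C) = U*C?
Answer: 8299/2 ≈ 4149.5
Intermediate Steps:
u(U, C) = C*U
X(H) = 6 + H² (X(H) = H² + 6 = 6 + H²)
o(B) = (-8 + B)/(-2 + B)
o(X(0)) + u(25, 166) = (-8 + (6 + 0²))/(-2 + (6 + 0²)) + 166*25 = (-8 + (6 + 0))/(-2 + (6 + 0)) + 4150 = (-8 + 6)/(-2 + 6) + 4150 = -2/4 + 4150 = (¼)*(-2) + 4150 = -½ + 4150 = 8299/2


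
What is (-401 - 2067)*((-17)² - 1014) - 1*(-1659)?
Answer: 1790959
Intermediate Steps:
(-401 - 2067)*((-17)² - 1014) - 1*(-1659) = -2468*(289 - 1014) + 1659 = -2468*(-725) + 1659 = 1789300 + 1659 = 1790959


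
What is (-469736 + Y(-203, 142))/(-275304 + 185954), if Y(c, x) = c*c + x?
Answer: 85677/17870 ≈ 4.7945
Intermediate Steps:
Y(c, x) = x + c² (Y(c, x) = c² + x = x + c²)
(-469736 + Y(-203, 142))/(-275304 + 185954) = (-469736 + (142 + (-203)²))/(-275304 + 185954) = (-469736 + (142 + 41209))/(-89350) = (-469736 + 41351)*(-1/89350) = -428385*(-1/89350) = 85677/17870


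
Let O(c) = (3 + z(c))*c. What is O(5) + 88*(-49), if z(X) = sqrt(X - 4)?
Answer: -4292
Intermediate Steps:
z(X) = sqrt(-4 + X)
O(c) = c*(3 + sqrt(-4 + c)) (O(c) = (3 + sqrt(-4 + c))*c = c*(3 + sqrt(-4 + c)))
O(5) + 88*(-49) = 5*(3 + sqrt(-4 + 5)) + 88*(-49) = 5*(3 + sqrt(1)) - 4312 = 5*(3 + 1) - 4312 = 5*4 - 4312 = 20 - 4312 = -4292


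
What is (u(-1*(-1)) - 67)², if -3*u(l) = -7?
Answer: 37636/9 ≈ 4181.8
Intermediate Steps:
u(l) = 7/3 (u(l) = -⅓*(-7) = 7/3)
(u(-1*(-1)) - 67)² = (7/3 - 67)² = (-194/3)² = 37636/9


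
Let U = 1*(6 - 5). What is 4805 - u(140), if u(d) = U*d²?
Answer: -14795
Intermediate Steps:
U = 1 (U = 1*1 = 1)
u(d) = d² (u(d) = 1*d² = d²)
4805 - u(140) = 4805 - 1*140² = 4805 - 1*19600 = 4805 - 19600 = -14795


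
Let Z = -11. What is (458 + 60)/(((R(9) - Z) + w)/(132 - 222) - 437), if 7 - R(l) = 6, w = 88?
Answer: -4662/3943 ≈ -1.1823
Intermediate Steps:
R(l) = 1 (R(l) = 7 - 1*6 = 7 - 6 = 1)
(458 + 60)/(((R(9) - Z) + w)/(132 - 222) - 437) = (458 + 60)/(((1 - 1*(-11)) + 88)/(132 - 222) - 437) = 518/(((1 + 11) + 88)/(-90) - 437) = 518/((12 + 88)*(-1/90) - 437) = 518/(100*(-1/90) - 437) = 518/(-10/9 - 437) = 518/(-3943/9) = 518*(-9/3943) = -4662/3943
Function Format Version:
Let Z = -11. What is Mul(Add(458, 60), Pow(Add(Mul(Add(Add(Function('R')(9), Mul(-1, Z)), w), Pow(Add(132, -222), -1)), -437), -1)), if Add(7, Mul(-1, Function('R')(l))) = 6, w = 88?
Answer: Rational(-4662, 3943) ≈ -1.1823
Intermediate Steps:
Function('R')(l) = 1 (Function('R')(l) = Add(7, Mul(-1, 6)) = Add(7, -6) = 1)
Mul(Add(458, 60), Pow(Add(Mul(Add(Add(Function('R')(9), Mul(-1, Z)), w), Pow(Add(132, -222), -1)), -437), -1)) = Mul(Add(458, 60), Pow(Add(Mul(Add(Add(1, Mul(-1, -11)), 88), Pow(Add(132, -222), -1)), -437), -1)) = Mul(518, Pow(Add(Mul(Add(Add(1, 11), 88), Pow(-90, -1)), -437), -1)) = Mul(518, Pow(Add(Mul(Add(12, 88), Rational(-1, 90)), -437), -1)) = Mul(518, Pow(Add(Mul(100, Rational(-1, 90)), -437), -1)) = Mul(518, Pow(Add(Rational(-10, 9), -437), -1)) = Mul(518, Pow(Rational(-3943, 9), -1)) = Mul(518, Rational(-9, 3943)) = Rational(-4662, 3943)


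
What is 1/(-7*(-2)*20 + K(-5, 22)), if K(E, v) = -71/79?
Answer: 79/22049 ≈ 0.0035829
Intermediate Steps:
K(E, v) = -71/79 (K(E, v) = -71*1/79 = -71/79)
1/(-7*(-2)*20 + K(-5, 22)) = 1/(-7*(-2)*20 - 71/79) = 1/(14*20 - 71/79) = 1/(280 - 71/79) = 1/(22049/79) = 79/22049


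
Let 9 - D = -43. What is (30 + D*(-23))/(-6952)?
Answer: 53/316 ≈ 0.16772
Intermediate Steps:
D = 52 (D = 9 - 1*(-43) = 9 + 43 = 52)
(30 + D*(-23))/(-6952) = (30 + 52*(-23))/(-6952) = (30 - 1196)*(-1/6952) = -1166*(-1/6952) = 53/316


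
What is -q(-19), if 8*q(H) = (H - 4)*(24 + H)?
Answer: 115/8 ≈ 14.375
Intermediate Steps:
q(H) = (-4 + H)*(24 + H)/8 (q(H) = ((H - 4)*(24 + H))/8 = ((-4 + H)*(24 + H))/8 = (-4 + H)*(24 + H)/8)
-q(-19) = -(-12 + (⅛)*(-19)² + (5/2)*(-19)) = -(-12 + (⅛)*361 - 95/2) = -(-12 + 361/8 - 95/2) = -1*(-115/8) = 115/8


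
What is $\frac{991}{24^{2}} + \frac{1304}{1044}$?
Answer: $\frac{49603}{16704} \approx 2.9695$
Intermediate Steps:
$\frac{991}{24^{2}} + \frac{1304}{1044} = \frac{991}{576} + 1304 \cdot \frac{1}{1044} = 991 \cdot \frac{1}{576} + \frac{326}{261} = \frac{991}{576} + \frac{326}{261} = \frac{49603}{16704}$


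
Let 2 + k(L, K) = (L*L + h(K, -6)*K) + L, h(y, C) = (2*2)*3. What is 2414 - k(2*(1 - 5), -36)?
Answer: 2792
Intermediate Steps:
h(y, C) = 12 (h(y, C) = 4*3 = 12)
k(L, K) = -2 + L + L² + 12*K (k(L, K) = -2 + ((L*L + 12*K) + L) = -2 + ((L² + 12*K) + L) = -2 + (L + L² + 12*K) = -2 + L + L² + 12*K)
2414 - k(2*(1 - 5), -36) = 2414 - (-2 + 2*(1 - 5) + (2*(1 - 5))² + 12*(-36)) = 2414 - (-2 + 2*(-4) + (2*(-4))² - 432) = 2414 - (-2 - 8 + (-8)² - 432) = 2414 - (-2 - 8 + 64 - 432) = 2414 - 1*(-378) = 2414 + 378 = 2792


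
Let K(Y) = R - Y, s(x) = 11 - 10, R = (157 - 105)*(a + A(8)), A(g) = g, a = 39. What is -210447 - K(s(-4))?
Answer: -212890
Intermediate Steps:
R = 2444 (R = (157 - 105)*(39 + 8) = 52*47 = 2444)
s(x) = 1
K(Y) = 2444 - Y
-210447 - K(s(-4)) = -210447 - (2444 - 1*1) = -210447 - (2444 - 1) = -210447 - 1*2443 = -210447 - 2443 = -212890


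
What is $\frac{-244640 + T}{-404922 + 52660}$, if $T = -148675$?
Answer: $\frac{393315}{352262} \approx 1.1165$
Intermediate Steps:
$\frac{-244640 + T}{-404922 + 52660} = \frac{-244640 - 148675}{-404922 + 52660} = - \frac{393315}{-352262} = \left(-393315\right) \left(- \frac{1}{352262}\right) = \frac{393315}{352262}$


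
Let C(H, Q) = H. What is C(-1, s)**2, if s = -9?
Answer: 1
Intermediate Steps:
C(-1, s)**2 = (-1)**2 = 1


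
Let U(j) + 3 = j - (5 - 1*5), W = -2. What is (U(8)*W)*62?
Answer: -620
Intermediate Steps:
U(j) = -3 + j (U(j) = -3 + (j - (5 - 1*5)) = -3 + (j - (5 - 5)) = -3 + (j - 1*0) = -3 + (j + 0) = -3 + j)
(U(8)*W)*62 = ((-3 + 8)*(-2))*62 = (5*(-2))*62 = -10*62 = -620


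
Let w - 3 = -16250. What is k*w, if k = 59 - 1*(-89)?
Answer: -2404556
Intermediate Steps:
w = -16247 (w = 3 - 16250 = -16247)
k = 148 (k = 59 + 89 = 148)
k*w = 148*(-16247) = -2404556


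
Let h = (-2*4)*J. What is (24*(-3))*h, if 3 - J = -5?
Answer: 4608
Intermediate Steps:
J = 8 (J = 3 - 1*(-5) = 3 + 5 = 8)
h = -64 (h = -2*4*8 = -8*8 = -64)
(24*(-3))*h = (24*(-3))*(-64) = -72*(-64) = 4608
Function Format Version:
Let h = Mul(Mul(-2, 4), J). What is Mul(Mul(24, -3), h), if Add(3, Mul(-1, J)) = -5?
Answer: 4608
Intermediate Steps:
J = 8 (J = Add(3, Mul(-1, -5)) = Add(3, 5) = 8)
h = -64 (h = Mul(Mul(-2, 4), 8) = Mul(-8, 8) = -64)
Mul(Mul(24, -3), h) = Mul(Mul(24, -3), -64) = Mul(-72, -64) = 4608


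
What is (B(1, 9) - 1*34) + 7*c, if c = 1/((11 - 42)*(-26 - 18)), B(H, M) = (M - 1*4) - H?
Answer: -40913/1364 ≈ -29.995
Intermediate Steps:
B(H, M) = -4 + M - H (B(H, M) = (M - 4) - H = (-4 + M) - H = -4 + M - H)
c = 1/1364 (c = 1/(-31*(-44)) = 1/1364 ≈ 0.00073314)
(B(1, 9) - 1*34) + 7*c = ((-4 + 9 - 1*1) - 1*34) + 7*(1/1364) = ((-4 + 9 - 1) - 34) + 7/1364 = (4 - 34) + 7/1364 = -30 + 7/1364 = -40913/1364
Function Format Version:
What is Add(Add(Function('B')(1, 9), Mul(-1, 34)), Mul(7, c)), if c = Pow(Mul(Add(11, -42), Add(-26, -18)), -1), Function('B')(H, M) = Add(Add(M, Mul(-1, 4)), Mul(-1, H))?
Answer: Rational(-40913, 1364) ≈ -29.995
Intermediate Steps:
Function('B')(H, M) = Add(-4, M, Mul(-1, H)) (Function('B')(H, M) = Add(Add(M, -4), Mul(-1, H)) = Add(Add(-4, M), Mul(-1, H)) = Add(-4, M, Mul(-1, H)))
c = Rational(1, 1364) (c = Pow(Mul(-31, -44), -1) = Pow(1364, -1) = Rational(1, 1364) ≈ 0.00073314)
Add(Add(Function('B')(1, 9), Mul(-1, 34)), Mul(7, c)) = Add(Add(Add(-4, 9, Mul(-1, 1)), Mul(-1, 34)), Mul(7, Rational(1, 1364))) = Add(Add(Add(-4, 9, -1), -34), Rational(7, 1364)) = Add(Add(4, -34), Rational(7, 1364)) = Add(-30, Rational(7, 1364)) = Rational(-40913, 1364)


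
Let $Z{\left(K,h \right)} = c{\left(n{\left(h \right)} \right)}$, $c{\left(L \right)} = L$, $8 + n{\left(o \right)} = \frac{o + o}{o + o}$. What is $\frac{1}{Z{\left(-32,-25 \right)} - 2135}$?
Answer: $- \frac{1}{2142} \approx -0.00046685$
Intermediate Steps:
$n{\left(o \right)} = -7$ ($n{\left(o \right)} = -8 + \frac{o + o}{o + o} = -8 + \frac{2 o}{2 o} = -8 + 2 o \frac{1}{2 o} = -8 + 1 = -7$)
$Z{\left(K,h \right)} = -7$
$\frac{1}{Z{\left(-32,-25 \right)} - 2135} = \frac{1}{-7 - 2135} = \frac{1}{-2142} = - \frac{1}{2142}$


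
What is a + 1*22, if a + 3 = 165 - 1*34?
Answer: 150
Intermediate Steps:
a = 128 (a = -3 + (165 - 1*34) = -3 + (165 - 34) = -3 + 131 = 128)
a + 1*22 = 128 + 1*22 = 128 + 22 = 150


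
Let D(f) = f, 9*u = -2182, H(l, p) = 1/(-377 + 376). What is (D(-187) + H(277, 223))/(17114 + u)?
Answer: -423/37961 ≈ -0.011143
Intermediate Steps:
H(l, p) = -1 (H(l, p) = 1/(-1) = -1)
u = -2182/9 (u = (⅑)*(-2182) = -2182/9 ≈ -242.44)
(D(-187) + H(277, 223))/(17114 + u) = (-187 - 1)/(17114 - 2182/9) = -188/151844/9 = -188*9/151844 = -423/37961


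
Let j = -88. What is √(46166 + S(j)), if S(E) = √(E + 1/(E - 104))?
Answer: √(6647904 + 6*I*√50691)/12 ≈ 214.86 + 0.02183*I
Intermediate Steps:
S(E) = √(E + 1/(-104 + E))
√(46166 + S(j)) = √(46166 + √((1 - 88*(-104 - 88))/(-104 - 88))) = √(46166 + √((1 - 88*(-192))/(-192))) = √(46166 + √(-(1 + 16896)/192)) = √(46166 + √(-1/192*16897)) = √(46166 + √(-16897/192)) = √(46166 + I*√50691/24)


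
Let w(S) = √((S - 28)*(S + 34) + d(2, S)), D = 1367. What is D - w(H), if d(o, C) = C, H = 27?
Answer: 1367 - I*√34 ≈ 1367.0 - 5.831*I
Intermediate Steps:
w(S) = √(S + (-28 + S)*(34 + S)) (w(S) = √((S - 28)*(S + 34) + S) = √((-28 + S)*(34 + S) + S) = √(S + (-28 + S)*(34 + S)))
D - w(H) = 1367 - √(-952 + 27² + 7*27) = 1367 - √(-952 + 729 + 189) = 1367 - √(-34) = 1367 - I*√34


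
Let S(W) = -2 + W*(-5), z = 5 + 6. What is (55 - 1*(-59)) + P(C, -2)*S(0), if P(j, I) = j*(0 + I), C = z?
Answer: 158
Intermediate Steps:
z = 11
C = 11
S(W) = -2 - 5*W
P(j, I) = I*j (P(j, I) = j*I = I*j)
(55 - 1*(-59)) + P(C, -2)*S(0) = (55 - 1*(-59)) + (-2*11)*(-2 - 5*0) = (55 + 59) - 22*(-2 + 0) = 114 - 22*(-2) = 114 + 44 = 158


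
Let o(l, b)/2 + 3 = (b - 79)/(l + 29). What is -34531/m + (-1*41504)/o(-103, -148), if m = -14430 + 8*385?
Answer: -3485886429/11350 ≈ -3.0713e+5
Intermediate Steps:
o(l, b) = -6 + 2*(-79 + b)/(29 + l) (o(l, b) = -6 + 2*((b - 79)/(l + 29)) = -6 + 2*((-79 + b)/(29 + l)) = -6 + 2*(-79 + b)/(29 + l))
m = -11350 (m = -14430 + 3080 = -11350)
-34531/m + (-1*41504)/o(-103, -148) = -34531/(-11350) + (-1*41504)/((2*(-166 - 148 - 3*(-103))/(29 - 103))) = -34531*(-1/11350) - 41504*(-37/(-166 - 148 + 309)) = 34531/11350 - 41504/(2*(-1/74)*(-5)) = 34531/11350 - 41504/5/37 = 34531/11350 - 41504*37/5 = 34531/11350 - 1535648/5 = -3485886429/11350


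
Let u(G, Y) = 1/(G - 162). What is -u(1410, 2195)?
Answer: -1/1248 ≈ -0.00080128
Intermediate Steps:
u(G, Y) = 1/(-162 + G)
-u(1410, 2195) = -1/(-162 + 1410) = -1/1248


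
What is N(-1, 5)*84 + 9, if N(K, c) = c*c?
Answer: 2109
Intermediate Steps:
N(K, c) = c²
N(-1, 5)*84 + 9 = 5²*84 + 9 = 25*84 + 9 = 2100 + 9 = 2109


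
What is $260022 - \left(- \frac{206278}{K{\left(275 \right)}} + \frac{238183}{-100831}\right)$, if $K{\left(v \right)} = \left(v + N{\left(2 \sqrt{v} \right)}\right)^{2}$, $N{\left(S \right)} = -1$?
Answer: $\frac{16681374079181}{64152442} \approx 2.6003 \cdot 10^{5}$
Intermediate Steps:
$K{\left(v \right)} = \left(-1 + v\right)^{2}$ ($K{\left(v \right)} = \left(v - 1\right)^{2} = \left(-1 + v\right)^{2}$)
$260022 - \left(- \frac{206278}{K{\left(275 \right)}} + \frac{238183}{-100831}\right) = 260022 - \left(- \frac{206278}{\left(-1 + 275\right)^{2}} + \frac{238183}{-100831}\right) = 260022 - \left(- \frac{206278}{274^{2}} + 238183 \left(- \frac{1}{100831}\right)\right) = 260022 - \left(- \frac{206278}{75076} - \frac{4037}{1709}\right) = 260022 - \left(\left(-206278\right) \frac{1}{75076} - \frac{4037}{1709}\right) = 260022 - \left(- \frac{103139}{37538} - \frac{4037}{1709}\right) = 260022 - - \frac{327805457}{64152442} = 260022 + \frac{327805457}{64152442} = \frac{16681374079181}{64152442}$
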